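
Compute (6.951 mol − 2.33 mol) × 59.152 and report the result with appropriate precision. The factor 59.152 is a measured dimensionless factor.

6.951 mol − 2.33 mol = 4.621 mol; the difference is limited to 2 decimal places (3 s.f.).
Carrying full precision, 4.621 × 59.152 = 273.341392 mol; 59.152 has 5 s.f., so the result keeps min(3, 5) = 3 s.f.
Rounded to 3 significant figures: 2.73 × 10² mol.

2.73 × 10² mol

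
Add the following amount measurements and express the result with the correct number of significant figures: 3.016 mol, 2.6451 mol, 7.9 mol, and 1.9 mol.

3.016 mol + 2.6451 mol + 7.9 mol + 1.9 mol = 15.4611 mol.
Addition/subtraction keeps the fewest decimal places: 3.016 → 3 decimal places, 2.6451 → 4 decimal places, 7.9 → 1 decimal place, 1.9 → 1 decimal place; limit is 1.
Rounded to 1 decimal place: 15.5 mol.

15.5 mol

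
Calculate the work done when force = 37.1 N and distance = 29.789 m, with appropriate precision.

1.11 × 10^3 J

work done = 37.1 N × 29.789 m = 1105.1719 J.
37.1 has 3 significant figures; 29.789 has 5.
Division/multiplication keeps the fewest: 3 significant figures.
Rounded: 1.11 × 10^3 J.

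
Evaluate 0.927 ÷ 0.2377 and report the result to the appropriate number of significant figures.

0.927 ÷ 0.2377 = 3.89987379049…
Multiplication/division keeps the fewest significant figures: 0.927 → 3 s.f., 0.2377 → 4 s.f.; limit is 3.
Rounded to 3 significant figures: 3.90.

3.90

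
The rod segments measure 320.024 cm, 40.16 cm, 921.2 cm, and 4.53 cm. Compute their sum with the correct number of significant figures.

320.024 cm + 40.16 cm + 921.2 cm + 4.53 cm = 1285.914 cm.
Addition/subtraction keeps the fewest decimal places: 320.024 → 3 decimal places, 40.16 → 2 decimal places, 921.2 → 1 decimal place, 4.53 → 2 decimal places; limit is 1.
Rounded to 1 decimal place: 1285.9 cm.

1285.9 cm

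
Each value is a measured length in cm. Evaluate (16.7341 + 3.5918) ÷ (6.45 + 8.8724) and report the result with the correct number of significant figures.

16.7341 + 3.5918 = 20.3259, limited to 4 d.p. → 6 s.f.; 6.45 + 8.8724 = 15.3224, limited to 2 d.p. → 4 s.f.
Carrying full precision, 20.3259 ÷ 15.3224 = 1.32654806036…; keep min(6, 4) = 4 s.f.
Rounded to 4 significant figures: 1.327.

1.327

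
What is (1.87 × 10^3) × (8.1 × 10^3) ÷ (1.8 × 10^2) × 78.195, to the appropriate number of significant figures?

6.6 × 10^6

(1.87 × 10^3) × (8.1 × 10^3) ÷ (1.8 × 10^2) × 78.195 = 6580109.25
Multiplication/division keeps the fewest significant figures: 1.87 × 10^3 → 3 s.f., 8.1 × 10^3 → 2 s.f., 1.8 × 10^2 → 2 s.f., 78.195 → 5 s.f.; limit is 2.
Rounded to 2 significant figures: 6.6 × 10^6.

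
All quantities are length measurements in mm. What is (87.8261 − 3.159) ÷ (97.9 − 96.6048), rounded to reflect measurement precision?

87.8261 − 3.159 = 84.6671, limited to 3 d.p. → 5 s.f.; 97.9 − 96.6048 = 1.2952, limited to 1 d.p. → 2 s.f.
Carrying full precision, 84.6671 ÷ 1.2952 = 65.3699042619…; keep min(5, 2) = 2 s.f.
Rounded to 2 significant figures: 65.

65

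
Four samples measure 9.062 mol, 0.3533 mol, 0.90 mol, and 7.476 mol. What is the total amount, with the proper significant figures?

17.79 mol

9.062 mol + 0.3533 mol + 0.90 mol + 7.476 mol = 17.7913 mol.
Addition/subtraction keeps the fewest decimal places: 9.062 → 3 decimal places, 0.3533 → 4 decimal places, 0.90 → 2 decimal places, 7.476 → 3 decimal places; limit is 2.
Rounded to 2 decimal places: 17.79 mol.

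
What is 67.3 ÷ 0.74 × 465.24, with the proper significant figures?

4.2 × 10^4

67.3 ÷ 0.74 × 465.24 = 42311.6918919…
Multiplication/division keeps the fewest significant figures: 67.3 → 3 s.f., 0.74 → 2 s.f., 465.24 → 5 s.f.; limit is 2.
Rounded to 2 significant figures: 4.2 × 10^4.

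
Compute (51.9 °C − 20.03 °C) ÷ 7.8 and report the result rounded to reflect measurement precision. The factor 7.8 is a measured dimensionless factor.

51.9 °C − 20.03 °C = 31.87 °C; the difference is limited to 1 decimal place (3 s.f.).
Carrying full precision, 31.87 ÷ 7.8 = 4.0858974359… °C; 7.8 has 2 s.f., so the result keeps min(3, 2) = 2 s.f.
Rounded to 2 significant figures: 4.1 °C.

4.1 °C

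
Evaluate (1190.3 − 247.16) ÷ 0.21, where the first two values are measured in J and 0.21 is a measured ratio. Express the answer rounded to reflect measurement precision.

4.5 × 10^3 J

1190.3 J − 247.16 J = 943.14 J; the difference is limited to 1 decimal place (4 s.f.).
Carrying full precision, 943.14 ÷ 0.21 = 4491.14285714… J; 0.21 has 2 s.f., so the result keeps min(4, 2) = 2 s.f.
Rounded to 2 significant figures: 4.5 × 10^3 J.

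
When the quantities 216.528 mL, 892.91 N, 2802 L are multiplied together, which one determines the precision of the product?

216.528 mL → 6 s.f.; 892.91 N → 5 s.f.; 2802 L → 4 s.f.
The fewest is 4 significant figures, from 2802 L.

2802 L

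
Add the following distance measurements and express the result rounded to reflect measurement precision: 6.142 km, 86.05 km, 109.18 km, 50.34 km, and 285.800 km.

5.3751 × 10² km

6.142 km + 86.05 km + 109.18 km + 50.34 km + 285.800 km = 537.512 km.
Addition/subtraction keeps the fewest decimal places: 6.142 → 3 decimal places, 86.05 → 2 decimal places, 109.18 → 2 decimal places, 50.34 → 2 decimal places, 285.800 → 3 decimal places; limit is 2.
Rounded to 2 decimal places: 5.3751 × 10² km.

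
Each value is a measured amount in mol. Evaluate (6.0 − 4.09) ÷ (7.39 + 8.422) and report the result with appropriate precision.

0.12

6.0 − 4.09 = 1.91, limited to 1 d.p. → 2 s.f.; 7.39 + 8.422 = 15.812, limited to 2 d.p. → 4 s.f.
Carrying full precision, 1.91 ÷ 15.812 = 0.120794333418…; keep min(2, 4) = 2 s.f.
Rounded to 2 significant figures: 0.12.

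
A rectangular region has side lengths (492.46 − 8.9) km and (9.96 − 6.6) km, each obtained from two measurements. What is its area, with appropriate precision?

1.6 × 10^3 km²

492.46 − 8.9 = 483.56, limited to 1 d.p. → 4 s.f.; 9.96 − 6.6 = 3.36, limited to 1 d.p. → 2 s.f.
Carrying full precision, 483.56 × 3.36 = 1624.7616; keep min(4, 2) = 2 s.f.
Rounded to 2 significant figures: 1.6 × 10^3 km².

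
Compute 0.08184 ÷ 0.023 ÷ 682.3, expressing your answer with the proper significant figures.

0.08184 ÷ 0.023 ÷ 682.3 = 0.00521509727329…
Multiplication/division keeps the fewest significant figures: 0.08184 → 4 s.f., 0.023 → 2 s.f., 682.3 → 4 s.f.; limit is 2.
Rounded to 2 significant figures: 0.0052.

0.0052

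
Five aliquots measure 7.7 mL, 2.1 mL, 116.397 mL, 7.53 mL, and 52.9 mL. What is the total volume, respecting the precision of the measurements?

7.7 mL + 2.1 mL + 116.397 mL + 7.53 mL + 52.9 mL = 186.627 mL.
Addition/subtraction keeps the fewest decimal places: 7.7 → 1 decimal place, 2.1 → 1 decimal place, 116.397 → 3 decimal places, 7.53 → 2 decimal places, 52.9 → 1 decimal place; limit is 1.
Rounded to 1 decimal place: 186.6 mL.

186.6 mL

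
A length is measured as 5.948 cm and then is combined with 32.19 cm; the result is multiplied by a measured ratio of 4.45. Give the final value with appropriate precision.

170. cm

5.948 cm + 32.19 cm = 38.138 cm; the sum is limited to 2 decimal places (4 s.f.).
Carrying full precision, 38.138 × 4.45 = 169.7141 cm; 4.45 has 3 s.f., so the result keeps min(4, 3) = 3 s.f.
Rounded to 3 significant figures: 170. cm.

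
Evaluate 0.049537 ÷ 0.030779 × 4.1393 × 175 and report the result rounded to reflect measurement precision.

0.049537 ÷ 0.030779 × 4.1393 × 175 = 1165.84321185…
Multiplication/division keeps the fewest significant figures: 0.049537 → 5 s.f., 0.030779 → 5 s.f., 4.1393 → 5 s.f., 175 → 3 s.f.; limit is 3.
Rounded to 3 significant figures: 1.17 × 10³.

1.17 × 10³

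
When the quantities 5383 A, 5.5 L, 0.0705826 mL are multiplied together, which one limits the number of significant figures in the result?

5.5 L

5383 A → 4 s.f.; 5.5 L → 2 s.f.; 0.0705826 mL → 6 s.f.
The fewest is 2 significant figures, from 5.5 L.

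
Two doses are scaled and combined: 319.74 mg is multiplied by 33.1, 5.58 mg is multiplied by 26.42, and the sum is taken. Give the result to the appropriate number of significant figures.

1.07 × 10⁴ mg

319.74 × 33.1 = 10583.394 → 1.06 × 10⁴ mg (3 s.f., last digit at the 10^2 place).
5.58 × 26.42 = 147.4236 → 147 mg (3 s.f., last digit at the 10^0 place).
Sum: 10730.8176 mg; keep the coarser place, 10^2.
Result: 1.07 × 10⁴ mg.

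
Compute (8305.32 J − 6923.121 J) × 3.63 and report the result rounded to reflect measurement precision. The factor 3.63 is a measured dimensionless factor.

5.02 × 10³ J

8305.32 J − 6923.121 J = 1382.199 J; the difference is limited to 2 decimal places (6 s.f.).
Carrying full precision, 1382.199 × 3.63 = 5017.38237 J; 3.63 has 3 s.f., so the result keeps min(6, 3) = 3 s.f.
Rounded to 3 significant figures: 5.02 × 10³ J.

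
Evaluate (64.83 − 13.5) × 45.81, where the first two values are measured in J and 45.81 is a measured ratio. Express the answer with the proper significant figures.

2.35 × 10^3 J

64.83 J − 13.5 J = 51.33 J; the difference is limited to 1 decimal place (3 s.f.).
Carrying full precision, 51.33 × 45.81 = 2351.4273 J; 45.81 has 4 s.f., so the result keeps min(3, 4) = 3 s.f.
Rounded to 3 significant figures: 2.35 × 10^3 J.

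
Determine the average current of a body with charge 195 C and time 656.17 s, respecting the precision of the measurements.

0.297 A

average current = 195 C ÷ 656.17 s = 0.297179084688… A.
195 has 3 significant figures; 656.17 has 5.
Division/multiplication keeps the fewest: 3 significant figures.
Rounded: 0.297 A.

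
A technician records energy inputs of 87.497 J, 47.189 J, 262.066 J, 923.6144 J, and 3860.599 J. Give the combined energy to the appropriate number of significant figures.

5180.965 J

87.497 J + 47.189 J + 262.066 J + 923.6144 J + 3860.599 J = 5180.9654 J.
Addition/subtraction keeps the fewest decimal places: 87.497 → 3 decimal places, 47.189 → 3 decimal places, 262.066 → 3 decimal places, 923.6144 → 4 decimal places, 3860.599 → 3 decimal places; limit is 3.
Rounded to 3 decimal places: 5180.965 J.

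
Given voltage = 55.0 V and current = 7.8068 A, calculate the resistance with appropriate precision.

resistance = 55.0 V ÷ 7.8068 A = 7.04514013424… Ω.
55.0 has 3 significant figures; 7.8068 has 5.
Division/multiplication keeps the fewest: 3 significant figures.
Rounded: 7.05 Ω.

7.05 Ω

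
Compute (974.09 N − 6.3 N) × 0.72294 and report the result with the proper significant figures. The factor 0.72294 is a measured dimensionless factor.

699.7 N

974.09 N − 6.3 N = 967.79 N; the difference is limited to 1 decimal place (4 s.f.).
Carrying full precision, 967.79 × 0.72294 = 699.6541026 N; 0.72294 has 5 s.f., so the result keeps min(4, 5) = 4 s.f.
Rounded to 4 significant figures: 699.7 N.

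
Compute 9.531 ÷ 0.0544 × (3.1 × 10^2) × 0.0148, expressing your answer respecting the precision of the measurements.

8.0 × 10^2

9.531 ÷ 0.0544 × (3.1 × 10^2) × 0.0148 = 803.827720588…
Multiplication/division keeps the fewest significant figures: 9.531 → 4 s.f., 0.0544 → 3 s.f., 3.1 × 10^2 → 2 s.f., 0.0148 → 3 s.f.; limit is 2.
Rounded to 2 significant figures: 8.0 × 10^2.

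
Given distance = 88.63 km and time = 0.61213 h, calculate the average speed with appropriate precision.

144.8 km/h

average speed = 88.63 km ÷ 0.61213 h = 144.789505497… km/h.
88.63 has 4 significant figures; 0.61213 has 5.
Division/multiplication keeps the fewest: 4 significant figures.
Rounded: 144.8 km/h.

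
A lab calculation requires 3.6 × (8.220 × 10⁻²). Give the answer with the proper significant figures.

0.30

3.6 × (8.220 × 10⁻²) = 0.29592
Multiplication/division keeps the fewest significant figures: 3.6 → 2 s.f., 8.220 × 10⁻² → 4 s.f.; limit is 2.
Rounded to 2 significant figures: 0.30.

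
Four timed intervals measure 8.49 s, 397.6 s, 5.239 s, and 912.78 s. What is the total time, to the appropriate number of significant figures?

8.49 s + 397.6 s + 5.239 s + 912.78 s = 1324.109 s.
Addition/subtraction keeps the fewest decimal places: 8.49 → 2 decimal places, 397.6 → 1 decimal place, 5.239 → 3 decimal places, 912.78 → 2 decimal places; limit is 1.
Rounded to 1 decimal place: 1.3241 × 10^3 s.

1.3241 × 10^3 s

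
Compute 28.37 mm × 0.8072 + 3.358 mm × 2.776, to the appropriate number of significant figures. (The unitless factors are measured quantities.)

28.37 × 0.8072 = 22.900264 → 22.90 mm (4 s.f., last digit at the 10^-2 place).
3.358 × 2.776 = 9.321808 → 9.322 mm (4 s.f., last digit at the 10^-3 place).
Sum: 32.222072 mm; keep the coarser place, 10^-2.
Result: 32.22 mm.

32.22 mm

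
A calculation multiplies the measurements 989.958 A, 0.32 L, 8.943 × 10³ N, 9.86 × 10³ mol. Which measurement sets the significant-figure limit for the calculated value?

0.32 L

989.958 A → 6 s.f.; 0.32 L → 2 s.f.; 8.943 × 10³ N → 4 s.f.; 9.86 × 10³ mol → 3 s.f.
The fewest is 2 significant figures, from 0.32 L.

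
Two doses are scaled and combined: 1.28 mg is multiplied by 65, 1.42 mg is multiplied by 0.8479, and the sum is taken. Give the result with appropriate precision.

1.28 × 65 = 83.2 → 83 mg (2 s.f., last digit at the 10^0 place).
1.42 × 0.8479 = 1.204018 → 1.20 mg (3 s.f., last digit at the 10^-2 place).
Sum: 84.404018 mg; keep the coarser place, 10^0.
Result: 84 mg.

84 mg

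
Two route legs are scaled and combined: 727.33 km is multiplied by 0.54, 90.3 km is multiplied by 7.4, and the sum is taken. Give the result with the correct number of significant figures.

727.33 × 0.54 = 392.7582 → 3.9 × 10² km (2 s.f., last digit at the 10^1 place).
90.3 × 7.4 = 668.22 → 6.7 × 10² km (2 s.f., last digit at the 10^1 place).
Sum: 1060.9782 km; keep the coarser place, 10^1.
Result: 1.06 × 10³ km.

1.06 × 10³ km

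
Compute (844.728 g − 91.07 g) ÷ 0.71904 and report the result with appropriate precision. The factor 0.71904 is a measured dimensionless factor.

1.0481 × 10³ g

844.728 g − 91.07 g = 753.658 g; the difference is limited to 2 decimal places (5 s.f.).
Carrying full precision, 753.658 ÷ 0.71904 = 1048.14474855… g; 0.71904 has 5 s.f., so the result keeps min(5, 5) = 5 s.f.
Rounded to 5 significant figures: 1.0481 × 10³ g.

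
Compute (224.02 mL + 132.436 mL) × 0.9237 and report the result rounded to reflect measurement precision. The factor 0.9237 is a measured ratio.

224.02 mL + 132.436 mL = 356.456 mL; the sum is limited to 2 decimal places (5 s.f.).
Carrying full precision, 356.456 × 0.9237 = 329.2584072 mL; 0.9237 has 4 s.f., so the result keeps min(5, 4) = 4 s.f.
Rounded to 4 significant figures: 329.3 mL.

329.3 mL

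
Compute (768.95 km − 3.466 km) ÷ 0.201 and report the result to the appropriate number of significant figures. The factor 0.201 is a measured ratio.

768.95 km − 3.466 km = 765.484 km; the difference is limited to 2 decimal places (5 s.f.).
Carrying full precision, 765.484 ÷ 0.201 = 3808.37810945… km; 0.201 has 3 s.f., so the result keeps min(5, 3) = 3 s.f.
Rounded to 3 significant figures: 3.81 × 10³ km.

3.81 × 10³ km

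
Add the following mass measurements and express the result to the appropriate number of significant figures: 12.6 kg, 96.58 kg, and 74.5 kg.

12.6 kg + 96.58 kg + 74.5 kg = 183.68 kg.
Addition/subtraction keeps the fewest decimal places: 12.6 → 1 decimal place, 96.58 → 2 decimal places, 74.5 → 1 decimal place; limit is 1.
Rounded to 1 decimal place: 183.7 kg.

183.7 kg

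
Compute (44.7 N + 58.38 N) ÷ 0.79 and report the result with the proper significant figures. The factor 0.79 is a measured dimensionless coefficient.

1.3 × 10^2 N

44.7 N + 58.38 N = 103.08 N; the sum is limited to 1 decimal place (4 s.f.).
Carrying full precision, 103.08 ÷ 0.79 = 130.481012658… N; 0.79 has 2 s.f., so the result keeps min(4, 2) = 2 s.f.
Rounded to 2 significant figures: 1.3 × 10^2 N.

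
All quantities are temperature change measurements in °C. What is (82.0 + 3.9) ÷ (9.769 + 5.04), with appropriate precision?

5.80

82.0 + 3.9 = 85.9, limited to 1 d.p. → 3 s.f.; 9.769 + 5.04 = 14.809, limited to 2 d.p. → 4 s.f.
Carrying full precision, 85.9 ÷ 14.809 = 5.80052670673…; keep min(3, 4) = 3 s.f.
Rounded to 3 significant figures: 5.80.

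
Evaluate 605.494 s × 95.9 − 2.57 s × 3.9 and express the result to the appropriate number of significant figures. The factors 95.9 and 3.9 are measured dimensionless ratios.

605.494 × 95.9 = 58066.8746 → 5.81 × 10^4 s (3 s.f., last digit at the 10^2 place).
2.57 × 3.9 = 10.023 → 10. s (2 s.f., last digit at the 10^0 place).
Difference: 58056.8516 s; keep the coarser place, 10^2.
Result: 5.81 × 10^4 s.

5.81 × 10^4 s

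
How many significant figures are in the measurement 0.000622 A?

3

0.000622: leading zeros are not significant.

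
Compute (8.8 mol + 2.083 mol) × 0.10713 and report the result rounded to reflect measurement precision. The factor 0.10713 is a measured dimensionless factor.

8.8 mol + 2.083 mol = 10.883 mol; the sum is limited to 1 decimal place (3 s.f.).
Carrying full precision, 10.883 × 0.10713 = 1.16589579 mol; 0.10713 has 5 s.f., so the result keeps min(3, 5) = 3 s.f.
Rounded to 3 significant figures: 1.17 mol.

1.17 mol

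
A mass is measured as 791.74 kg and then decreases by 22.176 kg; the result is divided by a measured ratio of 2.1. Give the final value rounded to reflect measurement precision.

3.7 × 10^2 kg

791.74 kg − 22.176 kg = 769.564 kg; the difference is limited to 2 decimal places (5 s.f.).
Carrying full precision, 769.564 ÷ 2.1 = 366.459047619… kg; 2.1 has 2 s.f., so the result keeps min(5, 2) = 2 s.f.
Rounded to 2 significant figures: 3.7 × 10^2 kg.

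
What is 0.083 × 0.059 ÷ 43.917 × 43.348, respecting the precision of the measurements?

0.0048

0.083 × 0.059 ÷ 43.917 × 43.348 = 0.00483355320263…
Multiplication/division keeps the fewest significant figures: 0.083 → 2 s.f., 0.059 → 2 s.f., 43.917 → 5 s.f., 43.348 → 5 s.f.; limit is 2.
Rounded to 2 significant figures: 0.0048.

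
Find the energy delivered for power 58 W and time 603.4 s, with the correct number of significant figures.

3.5 × 10^4 J

energy delivered = 58 W × 603.4 s = 34997.2 J.
58 has 2 significant figures; 603.4 has 4.
Division/multiplication keeps the fewest: 2 significant figures.
Rounded: 3.5 × 10^4 J.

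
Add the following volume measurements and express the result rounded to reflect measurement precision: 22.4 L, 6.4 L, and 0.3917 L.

22.4 L + 6.4 L + 0.3917 L = 29.1917 L.
Addition/subtraction keeps the fewest decimal places: 22.4 → 1 decimal place, 6.4 → 1 decimal place, 0.3917 → 4 decimal places; limit is 1.
Rounded to 1 decimal place: 29.2 L.

29.2 L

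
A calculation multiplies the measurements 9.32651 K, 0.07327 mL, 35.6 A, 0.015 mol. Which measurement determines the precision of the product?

9.32651 K → 6 s.f.; 0.07327 mL → 4 s.f.; 35.6 A → 3 s.f.; 0.015 mol → 2 s.f.
The fewest is 2 significant figures, from 0.015 mol.

0.015 mol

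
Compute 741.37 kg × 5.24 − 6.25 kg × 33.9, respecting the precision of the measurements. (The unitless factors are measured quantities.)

3.67 × 10³ kg

741.37 × 5.24 = 3884.7788 → 3.88 × 10³ kg (3 s.f., last digit at the 10^1 place).
6.25 × 33.9 = 211.875 → 212 kg (3 s.f., last digit at the 10^0 place).
Difference: 3672.9038 kg; keep the coarser place, 10^1.
Result: 3.67 × 10³ kg.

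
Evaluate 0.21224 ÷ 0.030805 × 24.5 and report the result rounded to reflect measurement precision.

169

0.21224 ÷ 0.030805 × 24.5 = 168.799870151…
Multiplication/division keeps the fewest significant figures: 0.21224 → 5 s.f., 0.030805 → 5 s.f., 24.5 → 3 s.f.; limit is 3.
Rounded to 3 significant figures: 169.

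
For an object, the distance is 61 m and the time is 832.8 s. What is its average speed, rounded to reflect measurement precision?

average speed = 61 m ÷ 832.8 s = 0.0732468780019… m/s.
61 has 2 significant figures; 832.8 has 4.
Division/multiplication keeps the fewest: 2 significant figures.
Rounded: 0.073 m/s.

0.073 m/s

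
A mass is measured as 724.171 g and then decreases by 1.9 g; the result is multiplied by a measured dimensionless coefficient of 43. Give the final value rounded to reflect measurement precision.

3.1 × 10⁴ g

724.171 g − 1.9 g = 722.271 g; the difference is limited to 1 decimal place (4 s.f.).
Carrying full precision, 722.271 × 43 = 31057.653 g; 43 has 2 s.f., so the result keeps min(4, 2) = 2 s.f.
Rounded to 2 significant figures: 3.1 × 10⁴ g.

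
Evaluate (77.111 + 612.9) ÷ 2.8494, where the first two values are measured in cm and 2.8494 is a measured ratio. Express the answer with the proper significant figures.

77.111 cm + 612.9 cm = 690.011 cm; the sum is limited to 1 decimal place (4 s.f.).
Carrying full precision, 690.011 ÷ 2.8494 = 242.160103882… cm; 2.8494 has 5 s.f., so the result keeps min(4, 5) = 4 s.f.
Rounded to 4 significant figures: 242.2 cm.

242.2 cm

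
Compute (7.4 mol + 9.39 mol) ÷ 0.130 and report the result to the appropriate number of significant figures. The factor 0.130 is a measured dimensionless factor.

129 mol

7.4 mol + 9.39 mol = 16.79 mol; the sum is limited to 1 decimal place (3 s.f.).
Carrying full precision, 16.79 ÷ 0.130 = 129.153846154… mol; 0.130 has 3 s.f., so the result keeps min(3, 3) = 3 s.f.
Rounded to 3 significant figures: 129 mol.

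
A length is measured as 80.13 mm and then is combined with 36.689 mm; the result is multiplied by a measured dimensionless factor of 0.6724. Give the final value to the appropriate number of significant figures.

78.55 mm

80.13 mm + 36.689 mm = 116.819 mm; the sum is limited to 2 decimal places (5 s.f.).
Carrying full precision, 116.819 × 0.6724 = 78.5490956 mm; 0.6724 has 4 s.f., so the result keeps min(5, 4) = 4 s.f.
Rounded to 4 significant figures: 78.55 mm.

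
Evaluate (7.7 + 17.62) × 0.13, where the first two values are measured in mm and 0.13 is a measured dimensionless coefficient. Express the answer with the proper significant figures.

3.3 mm

7.7 mm + 17.62 mm = 25.32 mm; the sum is limited to 1 decimal place (3 s.f.).
Carrying full precision, 25.32 × 0.13 = 3.2916 mm; 0.13 has 2 s.f., so the result keeps min(3, 2) = 2 s.f.
Rounded to 2 significant figures: 3.3 mm.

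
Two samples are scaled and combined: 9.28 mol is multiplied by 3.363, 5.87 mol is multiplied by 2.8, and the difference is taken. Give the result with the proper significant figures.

15 mol

9.28 × 3.363 = 31.20864 → 31.2 mol (3 s.f., last digit at the 10^-1 place).
5.87 × 2.8 = 16.436 → 16 mol (2 s.f., last digit at the 10^0 place).
Difference: 14.77264 mol; keep the coarser place, 10^0.
Result: 15 mol.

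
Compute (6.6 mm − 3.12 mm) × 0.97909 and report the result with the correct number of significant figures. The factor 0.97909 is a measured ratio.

3.4 mm

6.6 mm − 3.12 mm = 3.48 mm; the difference is limited to 1 decimal place (2 s.f.).
Carrying full precision, 3.48 × 0.97909 = 3.4072332 mm; 0.97909 has 5 s.f., so the result keeps min(2, 5) = 2 s.f.
Rounded to 2 significant figures: 3.4 mm.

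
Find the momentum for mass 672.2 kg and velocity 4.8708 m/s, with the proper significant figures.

3274 kg·m/s

momentum = 672.2 kg × 4.8708 m/s = 3274.15176 kg·m/s.
672.2 has 4 significant figures; 4.8708 has 5.
Division/multiplication keeps the fewest: 4 significant figures.
Rounded: 3274 kg·m/s.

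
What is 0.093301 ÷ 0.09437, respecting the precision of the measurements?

0.9887

0.093301 ÷ 0.09437 = 0.988672247536…
Multiplication/division keeps the fewest significant figures: 0.093301 → 5 s.f., 0.09437 → 4 s.f.; limit is 4.
Rounded to 4 significant figures: 0.9887.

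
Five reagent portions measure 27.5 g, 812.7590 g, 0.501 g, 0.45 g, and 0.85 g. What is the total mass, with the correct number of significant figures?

27.5 g + 812.7590 g + 0.501 g + 0.45 g + 0.85 g = 842.0600 g.
Addition/subtraction keeps the fewest decimal places: 27.5 → 1 decimal place, 812.7590 → 4 decimal places, 0.501 → 3 decimal places, 0.45 → 2 decimal places, 0.85 → 2 decimal places; limit is 1.
Rounded to 1 decimal place: 842.1 g.

842.1 g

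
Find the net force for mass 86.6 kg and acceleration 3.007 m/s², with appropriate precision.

2.60 × 10^2 N

net force = 86.6 kg × 3.007 m/s² = 260.4062 N.
86.6 has 3 significant figures; 3.007 has 4.
Division/multiplication keeps the fewest: 3 significant figures.
Rounded: 2.60 × 10^2 N.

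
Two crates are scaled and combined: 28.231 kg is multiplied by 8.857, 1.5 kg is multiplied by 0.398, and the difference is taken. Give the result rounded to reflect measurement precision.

28.231 × 8.857 = 250.041967 → 250.0 kg (4 s.f., last digit at the 10^-1 place).
1.5 × 0.398 = 0.597 → 0.60 kg (2 s.f., last digit at the 10^-2 place).
Difference: 249.444967 kg; keep the coarser place, 10^-1.
Result: 249.4 kg.

249.4 kg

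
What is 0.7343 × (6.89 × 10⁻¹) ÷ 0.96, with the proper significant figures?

0.53

0.7343 × (6.89 × 10⁻¹) ÷ 0.96 = 0.527013229167…
Multiplication/division keeps the fewest significant figures: 0.7343 → 4 s.f., 6.89 × 10⁻¹ → 3 s.f., 0.96 → 2 s.f.; limit is 2.
Rounded to 2 significant figures: 0.53.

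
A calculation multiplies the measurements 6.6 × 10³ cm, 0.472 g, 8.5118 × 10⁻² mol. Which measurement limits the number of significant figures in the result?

6.6 × 10³ cm → 2 s.f.; 0.472 g → 3 s.f.; 8.5118 × 10⁻² mol → 5 s.f.
The fewest is 2 significant figures, from 6.6 × 10³ cm.

6.6 × 10³ cm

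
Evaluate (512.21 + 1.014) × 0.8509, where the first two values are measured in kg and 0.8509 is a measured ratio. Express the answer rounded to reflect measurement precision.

4.367 × 10² kg

512.21 kg + 1.014 kg = 513.224 kg; the sum is limited to 2 decimal places (5 s.f.).
Carrying full precision, 513.224 × 0.8509 = 436.7023016 kg; 0.8509 has 4 s.f., so the result keeps min(5, 4) = 4 s.f.
Rounded to 4 significant figures: 4.367 × 10² kg.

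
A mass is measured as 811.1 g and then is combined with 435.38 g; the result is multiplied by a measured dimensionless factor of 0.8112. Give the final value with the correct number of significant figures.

1011 g

811.1 g + 435.38 g = 1246.48 g; the sum is limited to 1 decimal place (5 s.f.).
Carrying full precision, 1246.48 × 0.8112 = 1011.144576 g; 0.8112 has 4 s.f., so the result keeps min(5, 4) = 4 s.f.
Rounded to 4 significant figures: 1011 g.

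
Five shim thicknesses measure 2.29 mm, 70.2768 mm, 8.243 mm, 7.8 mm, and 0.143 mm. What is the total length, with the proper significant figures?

88.8 mm

2.29 mm + 70.2768 mm + 8.243 mm + 7.8 mm + 0.143 mm = 88.7528 mm.
Addition/subtraction keeps the fewest decimal places: 2.29 → 2 decimal places, 70.2768 → 4 decimal places, 8.243 → 3 decimal places, 7.8 → 1 decimal place, 0.143 → 3 decimal places; limit is 1.
Rounded to 1 decimal place: 88.8 mm.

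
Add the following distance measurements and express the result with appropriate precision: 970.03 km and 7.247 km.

970.03 km + 7.247 km = 977.277 km.
Addition/subtraction keeps the fewest decimal places: 970.03 → 2 decimal places, 7.247 → 3 decimal places; limit is 2.
Rounded to 2 decimal places: 977.28 km.

977.28 km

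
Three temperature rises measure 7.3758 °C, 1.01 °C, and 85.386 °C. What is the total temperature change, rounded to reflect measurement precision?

93.77 °C

7.3758 °C + 1.01 °C + 85.386 °C = 93.7718 °C.
Addition/subtraction keeps the fewest decimal places: 7.3758 → 4 decimal places, 1.01 → 2 decimal places, 85.386 → 3 decimal places; limit is 2.
Rounded to 2 decimal places: 93.77 °C.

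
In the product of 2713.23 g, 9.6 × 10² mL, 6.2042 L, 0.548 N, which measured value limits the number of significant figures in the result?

9.6 × 10² mL

2713.23 g → 6 s.f.; 9.6 × 10² mL → 2 s.f.; 6.2042 L → 5 s.f.; 0.548 N → 3 s.f.
The fewest is 2 significant figures, from 9.6 × 10² mL.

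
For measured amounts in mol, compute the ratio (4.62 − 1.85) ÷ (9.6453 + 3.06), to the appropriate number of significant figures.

0.218

4.62 − 1.85 = 2.77, limited to 2 d.p. → 3 s.f.; 9.6453 + 3.06 = 12.7053, limited to 2 d.p. → 4 s.f.
Carrying full precision, 2.77 ÷ 12.7053 = 0.218019251808…; keep min(3, 4) = 3 s.f.
Rounded to 3 significant figures: 0.218.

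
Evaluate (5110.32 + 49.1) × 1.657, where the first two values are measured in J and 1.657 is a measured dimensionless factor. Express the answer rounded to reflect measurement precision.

5110.32 J + 49.1 J = 5159.42 J; the sum is limited to 1 decimal place (5 s.f.).
Carrying full precision, 5159.42 × 1.657 = 8549.15894 J; 1.657 has 4 s.f., so the result keeps min(5, 4) = 4 s.f.
Rounded to 4 significant figures: 8549 J.

8549 J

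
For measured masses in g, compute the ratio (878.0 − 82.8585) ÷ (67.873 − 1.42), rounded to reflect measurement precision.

11.97

878.0 − 82.8585 = 795.1415, limited to 1 d.p. → 4 s.f.; 67.873 − 1.42 = 66.453, limited to 2 d.p. → 4 s.f.
Carrying full precision, 795.1415 ÷ 66.453 = 11.9654718372…; keep min(4, 4) = 4 s.f.
Rounded to 4 significant figures: 11.97.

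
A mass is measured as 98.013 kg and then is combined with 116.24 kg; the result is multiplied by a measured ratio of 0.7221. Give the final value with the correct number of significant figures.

98.013 kg + 116.24 kg = 214.253 kg; the sum is limited to 2 decimal places (5 s.f.).
Carrying full precision, 214.253 × 0.7221 = 154.7120913 kg; 0.7221 has 4 s.f., so the result keeps min(5, 4) = 4 s.f.
Rounded to 4 significant figures: 154.7 kg.

154.7 kg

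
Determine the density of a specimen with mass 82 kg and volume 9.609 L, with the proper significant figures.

density = 82 kg ÷ 9.609 L = 8.53366635446… kg/L.
82 has 2 significant figures; 9.609 has 4.
Division/multiplication keeps the fewest: 2 significant figures.
Rounded: 8.5 kg/L.

8.5 kg/L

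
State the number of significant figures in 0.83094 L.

0.83094: leading zeros are not significant; zeros between nonzero digits are significant.

5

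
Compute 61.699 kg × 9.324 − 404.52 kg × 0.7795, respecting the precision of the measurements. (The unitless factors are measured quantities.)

260.0 kg

61.699 × 9.324 = 575.281476 → 575.3 kg (4 s.f., last digit at the 10^-1 place).
404.52 × 0.7795 = 315.32334 → 315.3 kg (4 s.f., last digit at the 10^-1 place).
Difference: 259.958136 kg; keep the coarser place, 10^-1.
Result: 260.0 kg.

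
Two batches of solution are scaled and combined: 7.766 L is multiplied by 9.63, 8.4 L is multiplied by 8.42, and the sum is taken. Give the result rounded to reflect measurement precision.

146 L

7.766 × 9.63 = 74.78658 → 74.8 L (3 s.f., last digit at the 10^-1 place).
8.4 × 8.42 = 70.728 → 71 L (2 s.f., last digit at the 10^0 place).
Sum: 145.51458 L; keep the coarser place, 10^0.
Result: 146 L.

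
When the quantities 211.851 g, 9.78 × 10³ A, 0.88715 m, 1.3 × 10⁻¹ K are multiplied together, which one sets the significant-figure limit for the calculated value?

1.3 × 10⁻¹ K

211.851 g → 6 s.f.; 9.78 × 10³ A → 3 s.f.; 0.88715 m → 5 s.f.; 1.3 × 10⁻¹ K → 2 s.f.
The fewest is 2 significant figures, from 1.3 × 10⁻¹ K.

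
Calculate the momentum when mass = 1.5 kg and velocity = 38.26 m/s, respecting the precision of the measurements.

57 kg·m/s

momentum = 1.5 kg × 38.26 m/s = 57.39 kg·m/s.
1.5 has 2 significant figures; 38.26 has 4.
Division/multiplication keeps the fewest: 2 significant figures.
Rounded: 57 kg·m/s.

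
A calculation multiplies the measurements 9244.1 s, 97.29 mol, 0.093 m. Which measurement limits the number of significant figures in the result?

0.093 m

9244.1 s → 5 s.f.; 97.29 mol → 4 s.f.; 0.093 m → 2 s.f.
The fewest is 2 significant figures, from 0.093 m.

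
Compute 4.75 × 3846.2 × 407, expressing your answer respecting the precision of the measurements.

4.75 × 3846.2 × 407 = 7435666.15
Multiplication/division keeps the fewest significant figures: 4.75 → 3 s.f., 3846.2 → 5 s.f., 407 → 3 s.f.; limit is 3.
Rounded to 3 significant figures: 7.44 × 10⁶.

7.44 × 10⁶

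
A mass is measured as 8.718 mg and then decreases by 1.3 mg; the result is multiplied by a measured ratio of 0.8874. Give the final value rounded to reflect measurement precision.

8.718 mg − 1.3 mg = 7.418 mg; the difference is limited to 1 decimal place (2 s.f.).
Carrying full precision, 7.418 × 0.8874 = 6.5827332 mg; 0.8874 has 4 s.f., so the result keeps min(2, 4) = 2 s.f.
Rounded to 2 significant figures: 6.6 mg.

6.6 mg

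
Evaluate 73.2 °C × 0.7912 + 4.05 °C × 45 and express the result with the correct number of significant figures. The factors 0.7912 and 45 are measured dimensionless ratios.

2.4 × 10^2 °C

73.2 × 0.7912 = 57.91584 → 57.9 °C (3 s.f., last digit at the 10^-1 place).
4.05 × 45 = 182.25 → 1.8 × 10^2 °C (2 s.f., last digit at the 10^1 place).
Sum: 240.16584 °C; keep the coarser place, 10^1.
Result: 2.4 × 10^2 °C.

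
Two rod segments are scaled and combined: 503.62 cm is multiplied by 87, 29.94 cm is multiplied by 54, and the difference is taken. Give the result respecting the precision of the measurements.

503.62 × 87 = 43814.94 → 4.4 × 10⁴ cm (2 s.f., last digit at the 10^3 place).
29.94 × 54 = 1616.76 → 1.6 × 10³ cm (2 s.f., last digit at the 10^2 place).
Difference: 42198.18 cm; keep the coarser place, 10^3.
Result: 4.2 × 10⁴ cm.

4.2 × 10⁴ cm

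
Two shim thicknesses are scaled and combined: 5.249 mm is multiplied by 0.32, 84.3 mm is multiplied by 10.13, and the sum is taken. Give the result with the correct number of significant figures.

5.249 × 0.32 = 1.67968 → 1.7 mm (2 s.f., last digit at the 10^-1 place).
84.3 × 10.13 = 853.959 → 854 mm (3 s.f., last digit at the 10^0 place).
Sum: 855.63868 mm; keep the coarser place, 10^0.
Result: 856 mm.

856 mm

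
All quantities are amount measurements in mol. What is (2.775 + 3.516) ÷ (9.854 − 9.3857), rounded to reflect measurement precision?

2.775 + 3.516 = 6.291, limited to 3 d.p. → 4 s.f.; 9.854 − 9.3857 = 0.4683, limited to 3 d.p. → 3 s.f.
Carrying full precision, 6.291 ÷ 0.4683 = 13.4336963485…; keep min(4, 3) = 3 s.f.
Rounded to 3 significant figures: 13.4.

13.4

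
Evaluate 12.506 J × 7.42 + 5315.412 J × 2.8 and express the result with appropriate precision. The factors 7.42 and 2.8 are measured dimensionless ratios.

1.5 × 10^4 J

12.506 × 7.42 = 92.79452 → 92.8 J (3 s.f., last digit at the 10^-1 place).
5315.412 × 2.8 = 14883.1536 → 1.5 × 10^4 J (2 s.f., last digit at the 10^3 place).
Sum: 14975.94812 J; keep the coarser place, 10^3.
Result: 1.5 × 10^4 J.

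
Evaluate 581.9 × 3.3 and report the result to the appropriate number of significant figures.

581.9 × 3.3 = 1920.27
Multiplication/division keeps the fewest significant figures: 581.9 → 4 s.f., 3.3 → 2 s.f.; limit is 2.
Rounded to 2 significant figures: 1.9 × 10^3.

1.9 × 10^3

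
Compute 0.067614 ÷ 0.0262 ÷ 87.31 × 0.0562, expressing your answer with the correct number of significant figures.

0.00166

0.067614 ÷ 0.0262 ÷ 87.31 × 0.0562 = 0.00166114546658…
Multiplication/division keeps the fewest significant figures: 0.067614 → 5 s.f., 0.0262 → 3 s.f., 87.31 → 4 s.f., 0.0562 → 3 s.f.; limit is 3.
Rounded to 3 significant figures: 0.00166.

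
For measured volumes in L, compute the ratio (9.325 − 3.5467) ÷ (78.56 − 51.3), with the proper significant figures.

0.212

9.325 − 3.5467 = 5.7783, limited to 3 d.p. → 4 s.f.; 78.56 − 51.3 = 27.26, limited to 1 d.p. → 3 s.f.
Carrying full precision, 5.7783 ÷ 27.26 = 0.211969919296…; keep min(4, 3) = 3 s.f.
Rounded to 3 significant figures: 0.212.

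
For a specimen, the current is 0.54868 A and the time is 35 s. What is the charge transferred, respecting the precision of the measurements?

charge transferred = 0.54868 A × 35 s = 19.2038 C.
0.54868 has 5 significant figures; 35 has 2.
Division/multiplication keeps the fewest: 2 significant figures.
Rounded: 19 C.

19 C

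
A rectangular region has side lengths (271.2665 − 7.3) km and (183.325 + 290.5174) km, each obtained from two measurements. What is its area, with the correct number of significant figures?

1.251 × 10^5 km²

271.2665 − 7.3 = 263.9665, limited to 1 d.p. → 4 s.f.; 183.325 + 290.5174 = 473.8424, limited to 3 d.p. → 6 s.f.
Carrying full precision, 263.9665 × 473.8424 = 125078.51988…; keep min(4, 6) = 4 s.f.
Rounded to 4 significant figures: 1.251 × 10^5 km².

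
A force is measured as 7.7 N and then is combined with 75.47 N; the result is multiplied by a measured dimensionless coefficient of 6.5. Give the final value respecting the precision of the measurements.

5.4 × 10^2 N

7.7 N + 75.47 N = 83.17 N; the sum is limited to 1 decimal place (3 s.f.).
Carrying full precision, 83.17 × 6.5 = 540.605 N; 6.5 has 2 s.f., so the result keeps min(3, 2) = 2 s.f.
Rounded to 2 significant figures: 5.4 × 10^2 N.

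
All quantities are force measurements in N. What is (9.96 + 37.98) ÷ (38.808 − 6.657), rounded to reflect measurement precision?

1.491

9.96 + 37.98 = 47.94, limited to 2 d.p. → 4 s.f.; 38.808 − 6.657 = 32.151, limited to 3 d.p. → 5 s.f.
Carrying full precision, 47.94 ÷ 32.151 = 1.49108892414…; keep min(4, 5) = 4 s.f.
Rounded to 4 significant figures: 1.491.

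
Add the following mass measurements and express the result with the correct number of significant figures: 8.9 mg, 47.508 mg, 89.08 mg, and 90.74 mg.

2.362 × 10^2 mg

8.9 mg + 47.508 mg + 89.08 mg + 90.74 mg = 236.228 mg.
Addition/subtraction keeps the fewest decimal places: 8.9 → 1 decimal place, 47.508 → 3 decimal places, 89.08 → 2 decimal places, 90.74 → 2 decimal places; limit is 1.
Rounded to 1 decimal place: 2.362 × 10^2 mg.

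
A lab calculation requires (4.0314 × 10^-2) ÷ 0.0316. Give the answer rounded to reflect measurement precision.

(4.0314 × 10^-2) ÷ 0.0316 = 1.27575949367…
Multiplication/division keeps the fewest significant figures: 4.0314 × 10^-2 → 5 s.f., 0.0316 → 3 s.f.; limit is 3.
Rounded to 3 significant figures: 1.28.

1.28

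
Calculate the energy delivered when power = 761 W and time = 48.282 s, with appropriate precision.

3.67 × 10⁴ J

energy delivered = 761 W × 48.282 s = 36742.602 J.
761 has 3 significant figures; 48.282 has 5.
Division/multiplication keeps the fewest: 3 significant figures.
Rounded: 3.67 × 10⁴ J.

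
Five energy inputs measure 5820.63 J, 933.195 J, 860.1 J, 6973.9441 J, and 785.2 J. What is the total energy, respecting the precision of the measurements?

15373.1 J

5820.63 J + 933.195 J + 860.1 J + 6973.9441 J + 785.2 J = 15373.0691 J.
Addition/subtraction keeps the fewest decimal places: 5820.63 → 2 decimal places, 933.195 → 3 decimal places, 860.1 → 1 decimal place, 6973.9441 → 4 decimal places, 785.2 → 1 decimal place; limit is 1.
Rounded to 1 decimal place: 15373.1 J.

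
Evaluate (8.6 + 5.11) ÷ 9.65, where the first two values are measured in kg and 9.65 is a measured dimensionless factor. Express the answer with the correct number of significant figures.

1.42 kg

8.6 kg + 5.11 kg = 13.71 kg; the sum is limited to 1 decimal place (3 s.f.).
Carrying full precision, 13.71 ÷ 9.65 = 1.4207253886… kg; 9.65 has 3 s.f., so the result keeps min(3, 3) = 3 s.f.
Rounded to 3 significant figures: 1.42 kg.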